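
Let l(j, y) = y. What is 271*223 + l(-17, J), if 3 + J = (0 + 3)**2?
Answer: 60439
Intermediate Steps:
J = 6 (J = -3 + (0 + 3)**2 = -3 + 3**2 = -3 + 9 = 6)
271*223 + l(-17, J) = 271*223 + 6 = 60433 + 6 = 60439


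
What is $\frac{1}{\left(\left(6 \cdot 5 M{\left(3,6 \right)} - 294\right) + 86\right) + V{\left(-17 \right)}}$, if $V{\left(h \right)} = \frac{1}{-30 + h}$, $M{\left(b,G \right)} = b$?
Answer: $- \frac{47}{5547} \approx -0.0084731$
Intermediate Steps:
$\frac{1}{\left(\left(6 \cdot 5 M{\left(3,6 \right)} - 294\right) + 86\right) + V{\left(-17 \right)}} = \frac{1}{\left(\left(6 \cdot 5 \cdot 3 - 294\right) + 86\right) + \frac{1}{-30 - 17}} = \frac{1}{\left(\left(30 \cdot 3 - 294\right) + 86\right) + \frac{1}{-47}} = \frac{1}{\left(\left(90 - 294\right) + 86\right) - \frac{1}{47}} = \frac{1}{\left(-204 + 86\right) - \frac{1}{47}} = \frac{1}{-118 - \frac{1}{47}} = \frac{1}{- \frac{5547}{47}} = - \frac{47}{5547}$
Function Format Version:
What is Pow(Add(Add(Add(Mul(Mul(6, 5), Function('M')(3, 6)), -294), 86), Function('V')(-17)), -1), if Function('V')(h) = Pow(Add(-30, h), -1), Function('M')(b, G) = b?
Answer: Rational(-47, 5547) ≈ -0.0084731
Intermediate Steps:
Pow(Add(Add(Add(Mul(Mul(6, 5), Function('M')(3, 6)), -294), 86), Function('V')(-17)), -1) = Pow(Add(Add(Add(Mul(Mul(6, 5), 3), -294), 86), Pow(Add(-30, -17), -1)), -1) = Pow(Add(Add(Add(Mul(30, 3), -294), 86), Pow(-47, -1)), -1) = Pow(Add(Add(Add(90, -294), 86), Rational(-1, 47)), -1) = Pow(Add(Add(-204, 86), Rational(-1, 47)), -1) = Pow(Add(-118, Rational(-1, 47)), -1) = Pow(Rational(-5547, 47), -1) = Rational(-47, 5547)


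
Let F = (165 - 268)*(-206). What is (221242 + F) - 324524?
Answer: -82064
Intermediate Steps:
F = 21218 (F = -103*(-206) = 21218)
(221242 + F) - 324524 = (221242 + 21218) - 324524 = 242460 - 324524 = -82064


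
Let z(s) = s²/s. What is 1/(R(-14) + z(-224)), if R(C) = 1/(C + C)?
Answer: -28/6273 ≈ -0.0044636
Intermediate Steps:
R(C) = 1/(2*C)
z(s) = s
1/(R(-14) + z(-224)) = 1/((½)/(-14) - 224) = 1/((½)*(-1/14) - 224) = 1/(-1/28 - 224) = 1/(-6273/28) = -28/6273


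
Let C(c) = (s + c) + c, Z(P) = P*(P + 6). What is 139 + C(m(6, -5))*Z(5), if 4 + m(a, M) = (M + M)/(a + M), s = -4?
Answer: -1621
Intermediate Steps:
Z(P) = P*(6 + P)
m(a, M) = -4 + 2*M/(M + a) (m(a, M) = -4 + (M + M)/(a + M) = -4 + (2*M)/(M + a) = -4 + 2*M/(M + a))
C(c) = -4 + 2*c (C(c) = (-4 + c) + c = -4 + 2*c)
139 + C(m(6, -5))*Z(5) = 139 + (-4 + 2*(2*(-1*(-5) - 2*6)/(-5 + 6)))*(5*(6 + 5)) = 139 + (-4 + 2*(2*(5 - 12)/1))*(5*11) = 139 + (-4 + 2*(2*1*(-7)))*55 = 139 + (-4 + 2*(-14))*55 = 139 + (-4 - 28)*55 = 139 - 32*55 = 139 - 1760 = -1621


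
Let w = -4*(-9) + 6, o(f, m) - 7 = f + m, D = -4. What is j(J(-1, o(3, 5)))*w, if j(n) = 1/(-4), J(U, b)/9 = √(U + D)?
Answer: -21/2 ≈ -10.500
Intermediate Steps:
o(f, m) = 7 + f + m (o(f, m) = 7 + (f + m) = 7 + f + m)
w = 42 (w = 36 + 6 = 42)
J(U, b) = 9*√(-4 + U) (J(U, b) = 9*√(U - 4) = 9*√(-4 + U))
j(n) = -¼
j(J(-1, o(3, 5)))*w = -¼*42 = -21/2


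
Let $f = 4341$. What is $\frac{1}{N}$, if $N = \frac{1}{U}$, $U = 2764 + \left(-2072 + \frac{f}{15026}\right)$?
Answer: $\frac{10402333}{15026} \approx 692.29$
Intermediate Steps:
$U = \frac{10402333}{15026}$ ($U = 2764 - \left(2072 - \frac{4341}{15026}\right) = 2764 + \left(-2072 + 4341 \cdot \frac{1}{15026}\right) = 2764 + \left(-2072 + \frac{4341}{15026}\right) = 2764 - \frac{31129531}{15026} = \frac{10402333}{15026} \approx 692.29$)
$N = \frac{15026}{10402333}$ ($N = \frac{1}{\frac{10402333}{15026}} = \frac{15026}{10402333} \approx 0.0014445$)
$\frac{1}{N} = \frac{1}{\frac{15026}{10402333}} = \frac{10402333}{15026}$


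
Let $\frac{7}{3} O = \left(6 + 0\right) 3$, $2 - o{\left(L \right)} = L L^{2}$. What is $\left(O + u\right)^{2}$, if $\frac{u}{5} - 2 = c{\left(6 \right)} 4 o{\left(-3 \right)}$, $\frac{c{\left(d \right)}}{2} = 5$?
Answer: $\frac{1658444176}{49} \approx 3.3846 \cdot 10^{7}$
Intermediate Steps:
$o{\left(L \right)} = 2 - L^{3}$ ($o{\left(L \right)} = 2 - L L^{2} = 2 - L^{3}$)
$c{\left(d \right)} = 10$ ($c{\left(d \right)} = 2 \cdot 5 = 10$)
$O = \frac{54}{7}$ ($O = \frac{3 \left(6 + 0\right) 3}{7} = \frac{3 \cdot 6 \cdot 3}{7} = \frac{3}{7} \cdot 18 = \frac{54}{7} \approx 7.7143$)
$u = 5810$ ($u = 10 + 5 \cdot 10 \cdot 4 \left(2 - \left(-3\right)^{3}\right) = 10 + 5 \cdot 40 \left(2 - -27\right) = 10 + 5 \cdot 40 \left(2 + 27\right) = 10 + 5 \cdot 40 \cdot 29 = 10 + 5 \cdot 1160 = 10 + 5800 = 5810$)
$\left(O + u\right)^{2} = \left(\frac{54}{7} + 5810\right)^{2} = \left(\frac{40724}{7}\right)^{2} = \frac{1658444176}{49}$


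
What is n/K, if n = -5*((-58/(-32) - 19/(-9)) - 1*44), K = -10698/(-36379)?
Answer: 1049716045/1540512 ≈ 681.41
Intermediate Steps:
K = 10698/36379 (K = -10698*(-1/36379) = 10698/36379 ≈ 0.29407)
n = 28855/144 (n = -5*((-58*(-1/32) - 19*(-1/9)) - 44) = -5*((29/16 + 19/9) - 44) = -5*(565/144 - 44) = -5*(-5771/144) = 28855/144 ≈ 200.38)
n/K = 28855/(144*(10698/36379)) = (28855/144)*(36379/10698) = 1049716045/1540512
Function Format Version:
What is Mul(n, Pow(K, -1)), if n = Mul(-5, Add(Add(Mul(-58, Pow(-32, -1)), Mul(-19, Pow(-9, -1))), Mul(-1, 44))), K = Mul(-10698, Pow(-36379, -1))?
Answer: Rational(1049716045, 1540512) ≈ 681.41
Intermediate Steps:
K = Rational(10698, 36379) (K = Mul(-10698, Rational(-1, 36379)) = Rational(10698, 36379) ≈ 0.29407)
n = Rational(28855, 144) (n = Mul(-5, Add(Add(Mul(-58, Rational(-1, 32)), Mul(-19, Rational(-1, 9))), -44)) = Mul(-5, Add(Add(Rational(29, 16), Rational(19, 9)), -44)) = Mul(-5, Add(Rational(565, 144), -44)) = Mul(-5, Rational(-5771, 144)) = Rational(28855, 144) ≈ 200.38)
Mul(n, Pow(K, -1)) = Mul(Rational(28855, 144), Pow(Rational(10698, 36379), -1)) = Mul(Rational(28855, 144), Rational(36379, 10698)) = Rational(1049716045, 1540512)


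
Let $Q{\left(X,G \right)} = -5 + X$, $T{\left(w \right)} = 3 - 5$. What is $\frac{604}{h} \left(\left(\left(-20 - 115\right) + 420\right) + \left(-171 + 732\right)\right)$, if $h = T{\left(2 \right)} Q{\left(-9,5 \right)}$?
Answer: $\frac{127746}{7} \approx 18249.0$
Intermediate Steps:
$T{\left(w \right)} = -2$ ($T{\left(w \right)} = 3 - 5 = -2$)
$h = 28$ ($h = - 2 \left(-5 - 9\right) = \left(-2\right) \left(-14\right) = 28$)
$\frac{604}{h} \left(\left(\left(-20 - 115\right) + 420\right) + \left(-171 + 732\right)\right) = \frac{604}{28} \left(\left(\left(-20 - 115\right) + 420\right) + \left(-171 + 732\right)\right) = 604 \cdot \frac{1}{28} \left(\left(-135 + 420\right) + 561\right) = \frac{151 \left(285 + 561\right)}{7} = \frac{151}{7} \cdot 846 = \frac{127746}{7}$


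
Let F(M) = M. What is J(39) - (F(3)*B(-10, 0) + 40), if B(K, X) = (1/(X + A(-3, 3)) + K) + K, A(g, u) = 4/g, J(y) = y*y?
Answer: 6173/4 ≈ 1543.3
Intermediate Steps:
J(y) = y²
B(K, X) = 1/(-4/3 + X) + 2*K (B(K, X) = (1/(X + 4/(-3)) + K) + K = (1/(X + 4*(-⅓)) + K) + K = (1/(X - 4/3) + K) + K = (1/(-4/3 + X) + K) + K = (K + 1/(-4/3 + X)) + K = 1/(-4/3 + X) + 2*K)
J(39) - (F(3)*B(-10, 0) + 40) = 39² - (3*((3 - 8*(-10) + 6*(-10)*0)/(-4 + 3*0)) + 40) = 1521 - (3*((3 + 80 + 0)/(-4 + 0)) + 40) = 1521 - (3*(83/(-4)) + 40) = 1521 - (3*(-¼*83) + 40) = 1521 - (3*(-83/4) + 40) = 1521 - (-249/4 + 40) = 1521 - 1*(-89/4) = 1521 + 89/4 = 6173/4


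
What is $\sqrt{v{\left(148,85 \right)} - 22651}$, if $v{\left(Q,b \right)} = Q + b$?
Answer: $i \sqrt{22418} \approx 149.73 i$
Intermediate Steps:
$\sqrt{v{\left(148,85 \right)} - 22651} = \sqrt{\left(148 + 85\right) - 22651} = \sqrt{233 - 22651} = \sqrt{-22418} = i \sqrt{22418}$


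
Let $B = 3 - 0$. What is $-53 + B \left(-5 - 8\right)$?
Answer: $-92$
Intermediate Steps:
$B = 3$ ($B = 3 + 0 = 3$)
$-53 + B \left(-5 - 8\right) = -53 + 3 \left(-5 - 8\right) = -53 + 3 \left(-13\right) = -53 - 39 = -92$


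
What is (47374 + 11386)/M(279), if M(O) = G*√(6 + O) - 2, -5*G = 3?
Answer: 587600/493 - 176280*√285/493 ≈ -4844.5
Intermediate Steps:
G = -⅗ (G = -⅕*3 = -⅗ ≈ -0.60000)
M(O) = -2 - 3*√(6 + O)/5 (M(O) = -3*√(6 + O)/5 - 2 = -2 - 3*√(6 + O)/5)
(47374 + 11386)/M(279) = (47374 + 11386)/(-2 - 3*√(6 + 279)/5) = 58760/(-2 - 3*√285/5)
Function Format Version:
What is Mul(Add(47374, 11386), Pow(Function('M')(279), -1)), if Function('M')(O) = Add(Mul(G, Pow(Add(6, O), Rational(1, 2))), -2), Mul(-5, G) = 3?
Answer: Add(Rational(587600, 493), Mul(Rational(-176280, 493), Pow(285, Rational(1, 2)))) ≈ -4844.5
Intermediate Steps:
G = Rational(-3, 5) (G = Mul(Rational(-1, 5), 3) = Rational(-3, 5) ≈ -0.60000)
Function('M')(O) = Add(-2, Mul(Rational(-3, 5), Pow(Add(6, O), Rational(1, 2)))) (Function('M')(O) = Add(Mul(Rational(-3, 5), Pow(Add(6, O), Rational(1, 2))), -2) = Add(-2, Mul(Rational(-3, 5), Pow(Add(6, O), Rational(1, 2)))))
Mul(Add(47374, 11386), Pow(Function('M')(279), -1)) = Mul(Add(47374, 11386), Pow(Add(-2, Mul(Rational(-3, 5), Pow(Add(6, 279), Rational(1, 2)))), -1)) = Mul(58760, Pow(Add(-2, Mul(Rational(-3, 5), Pow(285, Rational(1, 2)))), -1))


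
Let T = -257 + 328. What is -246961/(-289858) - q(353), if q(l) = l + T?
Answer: -122652831/289858 ≈ -423.15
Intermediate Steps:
T = 71
q(l) = 71 + l (q(l) = l + 71 = 71 + l)
-246961/(-289858) - q(353) = -246961/(-289858) - (71 + 353) = -246961*(-1/289858) - 1*424 = 246961/289858 - 424 = -122652831/289858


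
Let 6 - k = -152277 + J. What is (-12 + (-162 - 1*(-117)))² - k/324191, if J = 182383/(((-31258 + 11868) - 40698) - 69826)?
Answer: 136818185289881/42116949574 ≈ 3248.5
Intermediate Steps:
J = -182383/129914 (J = 182383/((-19390 - 40698) - 69826) = 182383/(-60088 - 69826) = 182383/(-129914) = 182383*(-1/129914) = -182383/129914 ≈ -1.4039)
k = 19783876045/129914 (k = 6 - (-152277 - 182383/129914) = 6 - 1*(-19783096561/129914) = 6 + 19783096561/129914 = 19783876045/129914 ≈ 1.5228e+5)
(-12 + (-162 - 1*(-117)))² - k/324191 = (-12 + (-162 - 1*(-117)))² - 19783876045/(129914*324191) = (-12 + (-162 + 117))² - 19783876045/(129914*324191) = (-12 - 45)² - 1*19783876045/42116949574 = (-57)² - 19783876045/42116949574 = 3249 - 19783876045/42116949574 = 136818185289881/42116949574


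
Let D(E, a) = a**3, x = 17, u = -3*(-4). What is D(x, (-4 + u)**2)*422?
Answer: 110624768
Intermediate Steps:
u = 12
D(x, (-4 + u)**2)*422 = ((-4 + 12)**2)**3*422 = (8**2)**3*422 = 64**3*422 = 262144*422 = 110624768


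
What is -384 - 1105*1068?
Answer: -1180524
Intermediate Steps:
-384 - 1105*1068 = -384 - 1180140 = -1180524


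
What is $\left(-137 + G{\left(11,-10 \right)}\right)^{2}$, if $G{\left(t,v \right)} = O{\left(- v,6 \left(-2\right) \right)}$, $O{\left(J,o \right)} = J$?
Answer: $16129$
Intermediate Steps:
$G{\left(t,v \right)} = - v$
$\left(-137 + G{\left(11,-10 \right)}\right)^{2} = \left(-137 - -10\right)^{2} = \left(-137 + 10\right)^{2} = \left(-127\right)^{2} = 16129$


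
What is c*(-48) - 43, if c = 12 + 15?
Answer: -1339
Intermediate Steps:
c = 27
c*(-48) - 43 = 27*(-48) - 43 = -1296 - 43 = -1339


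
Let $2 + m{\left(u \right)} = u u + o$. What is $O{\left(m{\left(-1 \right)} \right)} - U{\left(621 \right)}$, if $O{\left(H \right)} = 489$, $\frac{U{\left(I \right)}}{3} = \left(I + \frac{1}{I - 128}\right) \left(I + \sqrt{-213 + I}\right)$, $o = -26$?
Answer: $- \frac{570123825}{493} - \frac{1836924 \sqrt{102}}{493} \approx -1.1941 \cdot 10^{6}$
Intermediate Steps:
$m{\left(u \right)} = -28 + u^{2}$ ($m{\left(u \right)} = -2 + \left(u u - 26\right) = -2 + \left(u^{2} - 26\right) = -2 + \left(-26 + u^{2}\right) = -28 + u^{2}$)
$U{\left(I \right)} = 3 \left(I + \sqrt{-213 + I}\right) \left(I + \frac{1}{-128 + I}\right)$ ($U{\left(I \right)} = 3 \left(I + \frac{1}{I - 128}\right) \left(I + \sqrt{-213 + I}\right) = 3 \left(I + \frac{1}{-128 + I}\right) \left(I + \sqrt{-213 + I}\right) = 3 \left(I + \sqrt{-213 + I}\right) \left(I + \frac{1}{-128 + I}\right)$)
$O{\left(m{\left(-1 \right)} \right)} - U{\left(621 \right)} = 489 - \frac{3 \left(621 + 621^{3} + \sqrt{-213 + 621} - 128 \cdot 621^{2} + 621^{2} \sqrt{-213 + 621} - 79488 \sqrt{-213 + 621}\right)}{-128 + 621} = 489 - \frac{3 \left(621 + 239483061 + \sqrt{408} - 49362048 + 385641 \sqrt{408} - 79488 \sqrt{408}\right)}{493} = 489 - 3 \cdot \frac{1}{493} \left(621 + 239483061 + 2 \sqrt{102} - 49362048 + 385641 \cdot 2 \sqrt{102} - 79488 \cdot 2 \sqrt{102}\right) = 489 - 3 \cdot \frac{1}{493} \left(621 + 239483061 + 2 \sqrt{102} - 49362048 + 771282 \sqrt{102} - 158976 \sqrt{102}\right) = 489 - 3 \cdot \frac{1}{493} \left(190121634 + 612308 \sqrt{102}\right) = 489 - \left(\frac{570364902}{493} + \frac{1836924 \sqrt{102}}{493}\right) = - \frac{570123825}{493} - \frac{1836924 \sqrt{102}}{493}$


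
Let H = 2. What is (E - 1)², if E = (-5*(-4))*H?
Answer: 1521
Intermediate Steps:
E = 40 (E = -5*(-4)*2 = 20*2 = 40)
(E - 1)² = (40 - 1)² = 39² = 1521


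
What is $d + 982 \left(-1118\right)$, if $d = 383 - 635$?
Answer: $-1098128$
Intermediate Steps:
$d = -252$ ($d = 383 - 635 = -252$)
$d + 982 \left(-1118\right) = -252 + 982 \left(-1118\right) = -252 - 1097876 = -1098128$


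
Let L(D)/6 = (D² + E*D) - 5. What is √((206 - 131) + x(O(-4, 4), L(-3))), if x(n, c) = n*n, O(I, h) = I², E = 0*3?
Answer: √331 ≈ 18.193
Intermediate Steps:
E = 0
L(D) = -30 + 6*D² (L(D) = 6*((D² + 0*D) - 5) = 6*((D² + 0) - 5) = 6*(D² - 5) = 6*(-5 + D²) = -30 + 6*D²)
x(n, c) = n²
√((206 - 131) + x(O(-4, 4), L(-3))) = √((206 - 131) + ((-4)²)²) = √(75 + 16²) = √(75 + 256) = √331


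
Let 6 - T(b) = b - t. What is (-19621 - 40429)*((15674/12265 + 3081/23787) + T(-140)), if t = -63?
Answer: -98584777448560/19449837 ≈ -5.0687e+6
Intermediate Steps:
T(b) = -57 - b (T(b) = 6 - (b - 1*(-63)) = 6 - (b + 63) = 6 - (63 + b) = 6 + (-63 - b) = -57 - b)
(-19621 - 40429)*((15674/12265 + 3081/23787) + T(-140)) = (-19621 - 40429)*((15674/12265 + 3081/23787) + (-57 - 1*(-140))) = -60050*((15674*(1/12265) + 3081*(1/23787)) + (-57 + 140)) = -60050*((15674/12265 + 1027/7929) + 83) = -60050*(136875301/97249185 + 83) = -60050*8208557656/97249185 = -98584777448560/19449837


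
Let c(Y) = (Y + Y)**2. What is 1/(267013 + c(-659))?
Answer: 1/2004137 ≈ 4.9897e-7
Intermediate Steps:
c(Y) = 4*Y**2 (c(Y) = (2*Y)**2 = 4*Y**2)
1/(267013 + c(-659)) = 1/(267013 + 4*(-659)**2) = 1/(267013 + 4*434281) = 1/(267013 + 1737124) = 1/2004137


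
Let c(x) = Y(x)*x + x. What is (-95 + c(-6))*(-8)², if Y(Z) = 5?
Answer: -8384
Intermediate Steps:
c(x) = 6*x (c(x) = 5*x + x = 6*x)
(-95 + c(-6))*(-8)² = (-95 + 6*(-6))*(-8)² = (-95 - 36)*64 = -131*64 = -8384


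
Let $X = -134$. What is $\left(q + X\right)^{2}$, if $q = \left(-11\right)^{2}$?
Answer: $169$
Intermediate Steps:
$q = 121$
$\left(q + X\right)^{2} = \left(121 - 134\right)^{2} = \left(-13\right)^{2} = 169$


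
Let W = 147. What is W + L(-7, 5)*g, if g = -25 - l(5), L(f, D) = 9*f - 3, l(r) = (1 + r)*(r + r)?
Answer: 5757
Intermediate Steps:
l(r) = 2*r*(1 + r) (l(r) = (1 + r)*(2*r) = 2*r*(1 + r))
L(f, D) = -3 + 9*f
g = -85 (g = -25 - 2*5*(1 + 5) = -25 - 2*5*6 = -25 - 1*60 = -25 - 60 = -85)
W + L(-7, 5)*g = 147 + (-3 + 9*(-7))*(-85) = 147 + (-3 - 63)*(-85) = 147 - 66*(-85) = 147 + 5610 = 5757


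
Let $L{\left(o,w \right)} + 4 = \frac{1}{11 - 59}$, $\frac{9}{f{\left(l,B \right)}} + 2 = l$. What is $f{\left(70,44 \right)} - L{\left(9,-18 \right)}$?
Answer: $\frac{3389}{816} \approx 4.1532$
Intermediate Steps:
$f{\left(l,B \right)} = \frac{9}{-2 + l}$
$L{\left(o,w \right)} = - \frac{193}{48}$ ($L{\left(o,w \right)} = -4 + \frac{1}{11 - 59} = -4 + \frac{1}{-48} = -4 - \frac{1}{48} = - \frac{193}{48}$)
$f{\left(70,44 \right)} - L{\left(9,-18 \right)} = \frac{9}{-2 + 70} - - \frac{193}{48} = \frac{9}{68} + \frac{193}{48} = \frac{3389}{816}$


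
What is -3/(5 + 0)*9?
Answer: -27/5 ≈ -5.4000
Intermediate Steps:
-3/(5 + 0)*9 = -3/5*9 = -3*⅕*9 = -⅗*9 = -27/5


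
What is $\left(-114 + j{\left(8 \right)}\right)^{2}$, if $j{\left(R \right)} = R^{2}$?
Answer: $2500$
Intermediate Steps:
$\left(-114 + j{\left(8 \right)}\right)^{2} = \left(-114 + 8^{2}\right)^{2} = \left(-114 + 64\right)^{2} = \left(-50\right)^{2} = 2500$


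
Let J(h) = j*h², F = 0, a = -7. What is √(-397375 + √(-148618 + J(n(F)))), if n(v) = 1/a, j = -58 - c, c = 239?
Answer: √(-19471375 + 7*I*√7282579)/7 ≈ 0.30578 + 630.38*I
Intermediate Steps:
j = -297 (j = -58 - 1*239 = -58 - 239 = -297)
n(v) = -⅐ (n(v) = 1/(-7) = -⅐)
J(h) = -297*h²
√(-397375 + √(-148618 + J(n(F)))) = √(-397375 + √(-148618 - 297*(-⅐)²)) = √(-397375 + √(-148618 - 297*1/49)) = √(-397375 + √(-148618 - 297/49)) = √(-397375 + √(-7282579/49)) = √(-397375 + I*√7282579/7)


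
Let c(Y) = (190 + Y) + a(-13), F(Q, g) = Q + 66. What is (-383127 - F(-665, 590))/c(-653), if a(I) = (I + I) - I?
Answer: 95632/119 ≈ 803.63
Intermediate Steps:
F(Q, g) = 66 + Q
a(I) = I (a(I) = 2*I - I = I)
c(Y) = 177 + Y (c(Y) = (190 + Y) - 13 = 177 + Y)
(-383127 - F(-665, 590))/c(-653) = (-383127 - (66 - 665))/(177 - 653) = (-383127 - 1*(-599))/(-476) = (-383127 + 599)*(-1/476) = -382528*(-1/476) = 95632/119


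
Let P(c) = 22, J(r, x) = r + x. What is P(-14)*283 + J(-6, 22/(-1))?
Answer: 6198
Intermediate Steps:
P(-14)*283 + J(-6, 22/(-1)) = 22*283 + (-6 + 22/(-1)) = 6226 + (-6 + 22*(-1)) = 6226 + (-6 - 22) = 6226 - 28 = 6198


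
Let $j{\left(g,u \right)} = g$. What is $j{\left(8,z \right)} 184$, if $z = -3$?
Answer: $1472$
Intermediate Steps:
$j{\left(8,z \right)} 184 = 8 \cdot 184 = 1472$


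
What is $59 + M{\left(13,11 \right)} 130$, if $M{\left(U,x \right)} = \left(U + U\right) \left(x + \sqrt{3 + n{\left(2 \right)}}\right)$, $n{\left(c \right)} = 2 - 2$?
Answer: $37239 + 3380 \sqrt{3} \approx 43093.0$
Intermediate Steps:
$n{\left(c \right)} = 0$
$M{\left(U,x \right)} = 2 U \left(x + \sqrt{3}\right)$ ($M{\left(U,x \right)} = \left(U + U\right) \left(x + \sqrt{3 + 0}\right) = 2 U \left(x + \sqrt{3}\right)$)
$59 + M{\left(13,11 \right)} 130 = 59 + 2 \cdot 13 \left(11 + \sqrt{3}\right) 130 = 59 + \left(286 + 26 \sqrt{3}\right) 130 = 59 + \left(37180 + 3380 \sqrt{3}\right) = 37239 + 3380 \sqrt{3}$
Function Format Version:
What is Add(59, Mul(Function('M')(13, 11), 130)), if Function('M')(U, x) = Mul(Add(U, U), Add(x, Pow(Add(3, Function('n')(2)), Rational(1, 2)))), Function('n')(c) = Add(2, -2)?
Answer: Add(37239, Mul(3380, Pow(3, Rational(1, 2)))) ≈ 43093.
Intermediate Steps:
Function('n')(c) = 0
Function('M')(U, x) = Mul(2, U, Add(x, Pow(3, Rational(1, 2)))) (Function('M')(U, x) = Mul(Add(U, U), Add(x, Pow(Add(3, 0), Rational(1, 2)))) = Mul(Mul(2, U), Add(x, Pow(3, Rational(1, 2)))) = Mul(2, U, Add(x, Pow(3, Rational(1, 2)))))
Add(59, Mul(Function('M')(13, 11), 130)) = Add(59, Mul(Mul(2, 13, Add(11, Pow(3, Rational(1, 2)))), 130)) = Add(59, Mul(Add(286, Mul(26, Pow(3, Rational(1, 2)))), 130)) = Add(59, Add(37180, Mul(3380, Pow(3, Rational(1, 2))))) = Add(37239, Mul(3380, Pow(3, Rational(1, 2))))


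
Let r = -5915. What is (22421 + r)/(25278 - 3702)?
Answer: 2751/3596 ≈ 0.76502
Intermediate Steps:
(22421 + r)/(25278 - 3702) = (22421 - 5915)/(25278 - 3702) = 16506/21576 = 16506*(1/21576) = 2751/3596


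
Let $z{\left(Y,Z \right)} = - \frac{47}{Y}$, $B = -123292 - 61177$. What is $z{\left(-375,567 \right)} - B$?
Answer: $\frac{69175922}{375} \approx 1.8447 \cdot 10^{5}$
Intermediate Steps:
$B = -184469$
$z{\left(-375,567 \right)} - B = - \frac{47}{-375} - -184469 = \left(-47\right) \left(- \frac{1}{375}\right) + 184469 = \frac{47}{375} + 184469 = \frac{69175922}{375}$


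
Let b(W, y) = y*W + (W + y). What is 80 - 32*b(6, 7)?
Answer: -1680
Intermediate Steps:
b(W, y) = W + y + W*y (b(W, y) = W*y + (W + y) = W + y + W*y)
80 - 32*b(6, 7) = 80 - 32*(6 + 7 + 6*7) = 80 - 32*(6 + 7 + 42) = 80 - 32*55 = 80 - 1760 = -1680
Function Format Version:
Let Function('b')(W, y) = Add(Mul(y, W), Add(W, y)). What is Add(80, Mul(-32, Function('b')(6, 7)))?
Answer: -1680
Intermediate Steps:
Function('b')(W, y) = Add(W, y, Mul(W, y)) (Function('b')(W, y) = Add(Mul(W, y), Add(W, y)) = Add(W, y, Mul(W, y)))
Add(80, Mul(-32, Function('b')(6, 7))) = Add(80, Mul(-32, Add(6, 7, Mul(6, 7)))) = Add(80, Mul(-32, Add(6, 7, 42))) = Add(80, Mul(-32, 55)) = Add(80, -1760) = -1680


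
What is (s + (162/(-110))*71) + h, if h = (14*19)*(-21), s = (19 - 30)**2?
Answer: -306326/55 ≈ -5569.6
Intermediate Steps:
s = 121 (s = (-11)**2 = 121)
h = -5586 (h = 266*(-21) = -5586)
(s + (162/(-110))*71) + h = (121 + (162/(-110))*71) - 5586 = (121 + (162*(-1/110))*71) - 5586 = (121 - 81/55*71) - 5586 = (121 - 5751/55) - 5586 = 904/55 - 5586 = -306326/55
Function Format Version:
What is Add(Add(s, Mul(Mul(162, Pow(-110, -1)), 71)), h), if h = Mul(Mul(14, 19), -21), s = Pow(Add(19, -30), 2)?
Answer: Rational(-306326, 55) ≈ -5569.6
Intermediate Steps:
s = 121 (s = Pow(-11, 2) = 121)
h = -5586 (h = Mul(266, -21) = -5586)
Add(Add(s, Mul(Mul(162, Pow(-110, -1)), 71)), h) = Add(Add(121, Mul(Mul(162, Pow(-110, -1)), 71)), -5586) = Add(Add(121, Mul(Mul(162, Rational(-1, 110)), 71)), -5586) = Add(Add(121, Mul(Rational(-81, 55), 71)), -5586) = Add(Add(121, Rational(-5751, 55)), -5586) = Add(Rational(904, 55), -5586) = Rational(-306326, 55)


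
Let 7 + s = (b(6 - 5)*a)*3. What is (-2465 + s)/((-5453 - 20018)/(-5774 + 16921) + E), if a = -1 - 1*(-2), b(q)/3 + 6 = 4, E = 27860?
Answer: -9252010/103509983 ≈ -0.089383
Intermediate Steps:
b(q) = -6 (b(q) = -18 + 3*4 = -18 + 12 = -6)
a = 1 (a = -1 + 2 = 1)
s = -25 (s = -7 - 6*1*3 = -7 - 6*3 = -7 - 18 = -25)
(-2465 + s)/((-5453 - 20018)/(-5774 + 16921) + E) = (-2465 - 25)/((-5453 - 20018)/(-5774 + 16921) + 27860) = -2490/(-25471/11147 + 27860) = -2490/310529949/11147 = -2490*11147/310529949 = -9252010/103509983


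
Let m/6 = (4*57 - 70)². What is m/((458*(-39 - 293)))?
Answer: -18723/19007 ≈ -0.98506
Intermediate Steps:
m = 149784 (m = 6*(4*57 - 70)² = 6*(228 - 70)² = 6*158² = 6*24964 = 149784)
m/((458*(-39 - 293))) = 149784/((458*(-39 - 293))) = 149784/((458*(-332))) = 149784/(-152056) = 149784*(-1/152056) = -18723/19007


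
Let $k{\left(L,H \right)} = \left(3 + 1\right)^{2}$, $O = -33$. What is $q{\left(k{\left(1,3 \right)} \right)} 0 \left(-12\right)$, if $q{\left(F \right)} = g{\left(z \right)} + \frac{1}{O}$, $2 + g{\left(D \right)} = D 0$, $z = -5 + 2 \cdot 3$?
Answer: $0$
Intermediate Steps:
$z = 1$ ($z = -5 + 6 = 1$)
$g{\left(D \right)} = -2$ ($g{\left(D \right)} = -2 + D 0 = -2 + 0 = -2$)
$k{\left(L,H \right)} = 16$ ($k{\left(L,H \right)} = 4^{2} = 16$)
$q{\left(F \right)} = - \frac{67}{33}$ ($q{\left(F \right)} = -2 + \frac{1}{-33} = -2 - \frac{1}{33} = - \frac{67}{33}$)
$q{\left(k{\left(1,3 \right)} \right)} 0 \left(-12\right) = - \frac{67 \cdot 0 \left(-12\right)}{33} = \left(- \frac{67}{33}\right) 0 = 0$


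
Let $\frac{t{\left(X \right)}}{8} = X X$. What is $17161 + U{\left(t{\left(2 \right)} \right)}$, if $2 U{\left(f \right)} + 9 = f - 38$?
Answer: $\frac{34307}{2} \approx 17154.0$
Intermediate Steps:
$t{\left(X \right)} = 8 X^{2}$ ($t{\left(X \right)} = 8 X X = 8 X^{2}$)
$U{\left(f \right)} = - \frac{47}{2} + \frac{f}{2}$ ($U{\left(f \right)} = - \frac{9}{2} + \frac{f - 38}{2} = - \frac{9}{2} + \frac{-38 + f}{2} = - \frac{9}{2} + \left(-19 + \frac{f}{2}\right) = - \frac{47}{2} + \frac{f}{2}$)
$17161 + U{\left(t{\left(2 \right)} \right)} = 17161 - \left(\frac{47}{2} - \frac{8 \cdot 2^{2}}{2}\right) = 17161 - \left(\frac{47}{2} - \frac{8 \cdot 4}{2}\right) = 17161 + \left(- \frac{47}{2} + \frac{1}{2} \cdot 32\right) = 17161 + \left(- \frac{47}{2} + 16\right) = 17161 - \frac{15}{2} = \frac{34307}{2}$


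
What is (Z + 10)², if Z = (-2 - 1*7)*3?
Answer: 289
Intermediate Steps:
Z = -27 (Z = (-2 - 7)*3 = -9*3 = -27)
(Z + 10)² = (-27 + 10)² = (-17)² = 289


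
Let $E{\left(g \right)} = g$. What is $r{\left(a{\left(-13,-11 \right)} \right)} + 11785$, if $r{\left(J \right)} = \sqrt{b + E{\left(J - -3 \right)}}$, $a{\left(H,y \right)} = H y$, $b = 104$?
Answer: $11785 + 5 \sqrt{10} \approx 11801.0$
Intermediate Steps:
$r{\left(J \right)} = \sqrt{107 + J}$ ($r{\left(J \right)} = \sqrt{104 + \left(J - -3\right)} = \sqrt{104 + \left(J + 3\right)} = \sqrt{104 + \left(3 + J\right)} = \sqrt{107 + J}$)
$r{\left(a{\left(-13,-11 \right)} \right)} + 11785 = \sqrt{107 - -143} + 11785 = \sqrt{107 + 143} + 11785 = \sqrt{250} + 11785 = 5 \sqrt{10} + 11785 = 11785 + 5 \sqrt{10}$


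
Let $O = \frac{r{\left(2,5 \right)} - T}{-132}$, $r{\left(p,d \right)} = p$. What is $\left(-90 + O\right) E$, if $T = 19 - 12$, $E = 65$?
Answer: $- \frac{771875}{132} \approx -5847.5$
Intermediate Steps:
$T = 7$
$O = \frac{5}{132}$ ($O = \frac{2 - 7}{-132} = \left(2 - 7\right) \left(- \frac{1}{132}\right) = \left(-5\right) \left(- \frac{1}{132}\right) = \frac{5}{132} \approx 0.037879$)
$\left(-90 + O\right) E = \left(-90 + \frac{5}{132}\right) 65 = \left(- \frac{11875}{132}\right) 65 = - \frac{771875}{132}$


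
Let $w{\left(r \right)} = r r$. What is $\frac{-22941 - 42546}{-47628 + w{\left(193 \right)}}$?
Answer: $\frac{65487}{10379} \approx 6.3096$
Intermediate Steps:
$w{\left(r \right)} = r^{2}$
$\frac{-22941 - 42546}{-47628 + w{\left(193 \right)}} = \frac{-22941 - 42546}{-47628 + 193^{2}} = - \frac{65487}{-47628 + 37249} = - \frac{65487}{-10379} = \left(-65487\right) \left(- \frac{1}{10379}\right) = \frac{65487}{10379}$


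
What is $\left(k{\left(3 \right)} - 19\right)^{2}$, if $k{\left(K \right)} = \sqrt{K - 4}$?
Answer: $\left(19 - i\right)^{2} \approx 360.0 - 38.0 i$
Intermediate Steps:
$k{\left(K \right)} = \sqrt{-4 + K}$
$\left(k{\left(3 \right)} - 19\right)^{2} = \left(\sqrt{-4 + 3} - 19\right)^{2} = \left(\sqrt{-1} - 19\right)^{2} = \left(i - 19\right)^{2} = \left(-19 + i\right)^{2}$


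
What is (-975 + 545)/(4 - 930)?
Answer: 215/463 ≈ 0.46436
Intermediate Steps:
(-975 + 545)/(4 - 930) = -430/(-926) = -430*(-1/926) = 215/463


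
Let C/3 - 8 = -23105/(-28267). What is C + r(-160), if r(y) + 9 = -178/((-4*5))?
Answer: 7448963/282670 ≈ 26.352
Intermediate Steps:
C = 747723/28267 (C = 24 + 3*(-23105/(-28267)) = 24 + 3*(-23105*(-1/28267)) = 24 + 3*(23105/28267) = 24 + 69315/28267 = 747723/28267 ≈ 26.452)
r(y) = -1/10 (r(y) = -9 - 178/((-4*5)) = -9 - 178/(-20) = -9 - 178*(-1/20) = -9 + 89/10 = -1/10)
C + r(-160) = 747723/28267 - 1/10 = 7448963/282670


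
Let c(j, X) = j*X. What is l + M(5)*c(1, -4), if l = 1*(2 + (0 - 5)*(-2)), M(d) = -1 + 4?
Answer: 0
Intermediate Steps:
M(d) = 3
c(j, X) = X*j
l = 12 (l = 1*(2 - 5*(-2)) = 1*(2 + 10) = 1*12 = 12)
l + M(5)*c(1, -4) = 12 + 3*(-4*1) = 12 + 3*(-4) = 12 - 12 = 0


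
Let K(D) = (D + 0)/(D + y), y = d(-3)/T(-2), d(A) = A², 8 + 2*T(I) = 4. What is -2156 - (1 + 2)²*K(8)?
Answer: -15236/7 ≈ -2176.6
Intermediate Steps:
T(I) = -2 (T(I) = -4 + (½)*4 = -4 + 2 = -2)
y = -9/2 (y = (-3)²/(-2) = 9*(-½) = -9/2 ≈ -4.5000)
K(D) = D/(-9/2 + D) (K(D) = (D + 0)/(D - 9/2) = D/(-9/2 + D))
-2156 - (1 + 2)²*K(8) = -2156 - (1 + 2)²*2*8/(-9 + 2*8) = -2156 - 3²*2*8/(-9 + 16) = -2156 - 9*2*8/7 = -2156 - 9*2*8*(⅐) = -2156 - 9*16/7 = -2156 - 1*144/7 = -2156 - 144/7 = -15236/7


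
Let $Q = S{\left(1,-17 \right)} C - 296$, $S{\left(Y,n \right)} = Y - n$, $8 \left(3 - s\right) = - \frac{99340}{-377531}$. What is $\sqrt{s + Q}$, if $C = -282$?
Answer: $\frac{i \sqrt{3060985643383206}}{755062} \approx 73.274 i$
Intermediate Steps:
$s = \frac{2240351}{755062}$ ($s = 3 - \frac{\left(-99340\right) \frac{1}{-377531}}{8} = 3 - \frac{\left(-99340\right) \left(- \frac{1}{377531}\right)}{8} = 3 - \frac{24835}{755062} = \frac{2240351}{755062} \approx 2.9671$)
$Q = -5372$ ($Q = \left(1 - -17\right) \left(-282\right) - 296 = \left(1 + 17\right) \left(-282\right) - 296 = 18 \left(-282\right) - 296 = -5076 - 296 = -5372$)
$\sqrt{s + Q} = \sqrt{\frac{2240351}{755062} - 5372} = \sqrt{- \frac{4053952713}{755062}} = \frac{i \sqrt{3060985643383206}}{755062}$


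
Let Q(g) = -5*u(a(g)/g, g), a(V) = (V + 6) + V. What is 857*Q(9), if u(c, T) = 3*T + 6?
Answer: -141405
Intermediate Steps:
a(V) = 6 + 2*V (a(V) = (6 + V) + V = 6 + 2*V)
u(c, T) = 6 + 3*T
Q(g) = -30 - 15*g (Q(g) = -5*(6 + 3*g) = -30 - 15*g)
857*Q(9) = 857*(-30 - 15*9) = 857*(-30 - 135) = 857*(-165) = -141405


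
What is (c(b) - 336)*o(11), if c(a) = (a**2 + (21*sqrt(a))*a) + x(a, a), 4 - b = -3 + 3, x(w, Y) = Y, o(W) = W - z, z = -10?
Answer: -3108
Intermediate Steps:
o(W) = 10 + W (o(W) = W - 1*(-10) = W + 10 = 10 + W)
b = 4 (b = 4 - (-3 + 3) = 4 - 1*0 = 4 + 0 = 4)
c(a) = a + a**2 + 21*a**(3/2) (c(a) = (a**2 + (21*sqrt(a))*a) + a = (a**2 + 21*a**(3/2)) + a = a + a**2 + 21*a**(3/2))
(c(b) - 336)*o(11) = ((4 + 4**2 + 21*4**(3/2)) - 336)*(10 + 11) = ((4 + 16 + 21*8) - 336)*21 = ((4 + 16 + 168) - 336)*21 = (188 - 336)*21 = -148*21 = -3108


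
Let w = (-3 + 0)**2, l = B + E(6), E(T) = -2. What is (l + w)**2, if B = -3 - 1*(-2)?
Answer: 36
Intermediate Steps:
B = -1 (B = -3 + 2 = -1)
l = -3 (l = -1 - 2 = -3)
w = 9 (w = (-3)**2 = 9)
(l + w)**2 = (-3 + 9)**2 = 6**2 = 36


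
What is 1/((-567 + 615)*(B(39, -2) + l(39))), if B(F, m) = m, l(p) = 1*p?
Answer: 1/1776 ≈ 0.00056306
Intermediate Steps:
l(p) = p
1/((-567 + 615)*(B(39, -2) + l(39))) = 1/((-567 + 615)*(-2 + 39)) = 1/(48*37) = 1/1776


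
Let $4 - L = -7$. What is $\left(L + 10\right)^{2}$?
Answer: $441$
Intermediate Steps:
$L = 11$ ($L = 4 - -7 = 4 + 7 = 11$)
$\left(L + 10\right)^{2} = \left(11 + 10\right)^{2} = 21^{2} = 441$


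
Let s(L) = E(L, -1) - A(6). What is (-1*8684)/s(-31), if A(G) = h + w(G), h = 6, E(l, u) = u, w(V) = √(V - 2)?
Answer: 8684/9 ≈ 964.89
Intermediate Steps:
w(V) = √(-2 + V)
A(G) = 6 + √(-2 + G)
s(L) = -9 (s(L) = -1 - (6 + √(-2 + 6)) = -1 - (6 + √4) = -1 - (6 + 2) = -1 - 1*8 = -1 - 8 = -9)
(-1*8684)/s(-31) = -1*8684/(-9) = -8684*(-⅑) = 8684/9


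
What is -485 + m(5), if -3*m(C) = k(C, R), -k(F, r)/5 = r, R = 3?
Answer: -480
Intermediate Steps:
k(F, r) = -5*r
m(C) = 5 (m(C) = -(-5)*3/3 = -⅓*(-15) = 5)
-485 + m(5) = -485 + 5 = -480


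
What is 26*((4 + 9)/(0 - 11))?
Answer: -338/11 ≈ -30.727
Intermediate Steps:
26*((4 + 9)/(0 - 11)) = 26*(13/(-11)) = 26*(13*(-1/11)) = 26*(-13/11) = -338/11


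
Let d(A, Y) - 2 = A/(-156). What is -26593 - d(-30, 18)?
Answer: -691475/26 ≈ -26595.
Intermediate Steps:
d(A, Y) = 2 - A/156 (d(A, Y) = 2 + A/(-156) = 2 + A*(-1/156) = 2 - A/156)
-26593 - d(-30, 18) = -26593 - (2 - 1/156*(-30)) = -26593 - (2 + 5/26) = -26593 - 1*57/26 = -26593 - 57/26 = -691475/26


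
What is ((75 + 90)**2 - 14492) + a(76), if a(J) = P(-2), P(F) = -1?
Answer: 12732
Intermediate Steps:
a(J) = -1
((75 + 90)**2 - 14492) + a(76) = ((75 + 90)**2 - 14492) - 1 = (165**2 - 14492) - 1 = (27225 - 14492) - 1 = 12733 - 1 = 12732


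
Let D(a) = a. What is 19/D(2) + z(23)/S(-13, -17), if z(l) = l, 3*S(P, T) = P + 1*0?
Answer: 109/26 ≈ 4.1923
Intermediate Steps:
S(P, T) = P/3 (S(P, T) = (P + 1*0)/3 = (P + 0)/3 = P/3)
19/D(2) + z(23)/S(-13, -17) = 19/2 + 23/(((1/3)*(-13))) = 19*(1/2) + 23/(-13/3) = 19/2 + 23*(-3/13) = 19/2 - 69/13 = 109/26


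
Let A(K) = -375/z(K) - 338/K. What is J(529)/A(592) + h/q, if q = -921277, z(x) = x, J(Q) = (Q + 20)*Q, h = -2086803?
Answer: -6886650399075/28559587 ≈ -2.4113e+5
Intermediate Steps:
J(Q) = Q*(20 + Q) (J(Q) = (20 + Q)*Q = Q*(20 + Q))
A(K) = -713/K (A(K) = -375/K - 338/K = -713/K)
J(529)/A(592) + h/q = (529*(20 + 529))/((-713/592)) - 2086803/(-921277) = (529*549)/((-713*1/592)) - 2086803*(-1/921277) = 290421/(-713/592) + 2086803/921277 = 290421*(-592/713) + 2086803/921277 = -7475184/31 + 2086803/921277 = -6886650399075/28559587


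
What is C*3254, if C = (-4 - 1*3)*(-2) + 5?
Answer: 61826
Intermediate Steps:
C = 19 (C = (-4 - 3)*(-2) + 5 = -7*(-2) + 5 = 14 + 5 = 19)
C*3254 = 19*3254 = 61826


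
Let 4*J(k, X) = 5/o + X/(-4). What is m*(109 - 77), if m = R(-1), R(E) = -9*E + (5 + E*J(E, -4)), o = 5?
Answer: 432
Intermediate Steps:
J(k, X) = ¼ - X/16 (J(k, X) = (5/5 + X/(-4))/4 = (5*(⅕) + X*(-¼))/4 = (1 - X/4)/4 = ¼ - X/16)
R(E) = 5 - 17*E/2 (R(E) = -9*E + (5 + E*(¼ - 1/16*(-4))) = -9*E + (5 + E*(¼ + ¼)) = -9*E + (5 + E*(½)) = -9*E + (5 + E/2) = 5 - 17*E/2)
m = 27/2 (m = 5 - 17/2*(-1) = 5 + 17/2 = 27/2 ≈ 13.500)
m*(109 - 77) = 27*(109 - 77)/2 = (27/2)*32 = 432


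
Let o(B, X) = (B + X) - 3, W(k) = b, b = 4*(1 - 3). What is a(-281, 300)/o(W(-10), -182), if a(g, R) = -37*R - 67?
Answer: 11167/193 ≈ 57.860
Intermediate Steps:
a(g, R) = -67 - 37*R
b = -8 (b = 4*(-2) = -8)
W(k) = -8
o(B, X) = -3 + B + X
a(-281, 300)/o(W(-10), -182) = (-67 - 37*300)/(-3 - 8 - 182) = (-67 - 11100)/(-193) = -11167*(-1/193) = 11167/193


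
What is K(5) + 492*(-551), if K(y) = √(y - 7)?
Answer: -271092 + I*√2 ≈ -2.7109e+5 + 1.4142*I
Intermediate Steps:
K(y) = √(-7 + y)
K(5) + 492*(-551) = √(-7 + 5) + 492*(-551) = √(-2) - 271092 = I*√2 - 271092 = -271092 + I*√2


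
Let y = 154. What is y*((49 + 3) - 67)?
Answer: -2310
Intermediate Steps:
y*((49 + 3) - 67) = 154*((49 + 3) - 67) = 154*(52 - 67) = 154*(-15) = -2310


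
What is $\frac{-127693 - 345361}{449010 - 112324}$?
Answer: $- \frac{236527}{168343} \approx -1.405$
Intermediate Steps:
$\frac{-127693 - 345361}{449010 - 112324} = - \frac{473054}{336686} = \left(-473054\right) \frac{1}{336686} = - \frac{236527}{168343}$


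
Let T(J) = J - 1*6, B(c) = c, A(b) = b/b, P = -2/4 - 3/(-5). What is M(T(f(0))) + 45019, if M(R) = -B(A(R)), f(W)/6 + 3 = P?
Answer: 45018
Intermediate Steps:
P = 1/10 (P = -2*1/4 - 3*(-1/5) = -1/2 + 3/5 = 1/10 ≈ 0.10000)
A(b) = 1
f(W) = -87/5 (f(W) = -18 + 6*(1/10) = -18 + 3/5 = -87/5)
T(J) = -6 + J (T(J) = J - 6 = -6 + J)
M(R) = -1 (M(R) = -1*1 = -1)
M(T(f(0))) + 45019 = -1 + 45019 = 45018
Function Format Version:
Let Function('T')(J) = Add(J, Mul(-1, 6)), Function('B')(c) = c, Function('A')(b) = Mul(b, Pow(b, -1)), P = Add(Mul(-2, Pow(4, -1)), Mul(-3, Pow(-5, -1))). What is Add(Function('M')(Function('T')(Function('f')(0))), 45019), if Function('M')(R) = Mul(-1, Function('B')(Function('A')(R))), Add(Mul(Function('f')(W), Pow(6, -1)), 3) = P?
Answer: 45018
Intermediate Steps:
P = Rational(1, 10) (P = Add(Mul(-2, Rational(1, 4)), Mul(-3, Rational(-1, 5))) = Add(Rational(-1, 2), Rational(3, 5)) = Rational(1, 10) ≈ 0.10000)
Function('A')(b) = 1
Function('f')(W) = Rational(-87, 5) (Function('f')(W) = Add(-18, Mul(6, Rational(1, 10))) = Add(-18, Rational(3, 5)) = Rational(-87, 5))
Function('T')(J) = Add(-6, J) (Function('T')(J) = Add(J, -6) = Add(-6, J))
Function('M')(R) = -1 (Function('M')(R) = Mul(-1, 1) = -1)
Add(Function('M')(Function('T')(Function('f')(0))), 45019) = Add(-1, 45019) = 45018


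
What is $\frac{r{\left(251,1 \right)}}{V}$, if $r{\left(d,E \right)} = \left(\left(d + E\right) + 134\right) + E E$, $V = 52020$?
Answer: $\frac{43}{5780} \approx 0.0074394$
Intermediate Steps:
$r{\left(d,E \right)} = 134 + E + d + E^{2}$ ($r{\left(d,E \right)} = \left(\left(E + d\right) + 134\right) + E^{2} = \left(134 + E + d\right) + E^{2} = 134 + E + d + E^{2}$)
$\frac{r{\left(251,1 \right)}}{V} = \frac{134 + 1 + 251 + 1^{2}}{52020} = \left(134 + 1 + 251 + 1\right) \frac{1}{52020} = 387 \cdot \frac{1}{52020} = \frac{43}{5780}$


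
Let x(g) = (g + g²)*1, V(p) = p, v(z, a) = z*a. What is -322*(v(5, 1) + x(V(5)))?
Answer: -11270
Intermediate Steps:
v(z, a) = a*z
x(g) = g + g²
-322*(v(5, 1) + x(V(5))) = -322*(1*5 + 5*(1 + 5)) = -322*(5 + 5*6) = -322*(5 + 30) = -322*35 = -11270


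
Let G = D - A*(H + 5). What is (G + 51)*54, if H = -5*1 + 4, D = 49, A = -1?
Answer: 5616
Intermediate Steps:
H = -1 (H = -5 + 4 = -1)
G = 53 (G = 49 - (-1)*(-1 + 5) = 49 - (-1)*4 = 49 - 1*(-4) = 49 + 4 = 53)
(G + 51)*54 = (53 + 51)*54 = 104*54 = 5616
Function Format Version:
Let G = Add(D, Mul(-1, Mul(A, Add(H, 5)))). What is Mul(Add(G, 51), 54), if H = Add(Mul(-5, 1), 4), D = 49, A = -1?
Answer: 5616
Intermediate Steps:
H = -1 (H = Add(-5, 4) = -1)
G = 53 (G = Add(49, Mul(-1, Mul(-1, Add(-1, 5)))) = Add(49, Mul(-1, Mul(-1, 4))) = Add(49, Mul(-1, -4)) = Add(49, 4) = 53)
Mul(Add(G, 51), 54) = Mul(Add(53, 51), 54) = Mul(104, 54) = 5616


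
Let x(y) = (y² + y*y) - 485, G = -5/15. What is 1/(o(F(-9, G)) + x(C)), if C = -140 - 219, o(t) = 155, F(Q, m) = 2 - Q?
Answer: 1/257432 ≈ 3.8845e-6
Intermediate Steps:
G = -⅓ (G = -5*1/15 = -⅓ ≈ -0.33333)
C = -359
x(y) = -485 + 2*y² (x(y) = (y² + y²) - 485 = 2*y² - 485 = -485 + 2*y²)
1/(o(F(-9, G)) + x(C)) = 1/(155 + (-485 + 2*(-359)²)) = 1/(155 + (-485 + 2*128881)) = 1/(155 + (-485 + 257762)) = 1/(155 + 257277) = 1/257432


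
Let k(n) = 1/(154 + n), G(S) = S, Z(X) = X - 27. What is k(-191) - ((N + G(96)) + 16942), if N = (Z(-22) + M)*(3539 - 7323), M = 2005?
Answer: 273225241/37 ≈ 7.3845e+6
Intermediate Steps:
Z(X) = -27 + X
N = -7401504 (N = ((-27 - 22) + 2005)*(3539 - 7323) = (-49 + 2005)*(-3784) = 1956*(-3784) = -7401504)
k(-191) - ((N + G(96)) + 16942) = 1/(154 - 191) - ((-7401504 + 96) + 16942) = 1/(-37) - (-7401408 + 16942) = -1/37 - 1*(-7384466) = -1/37 + 7384466 = 273225241/37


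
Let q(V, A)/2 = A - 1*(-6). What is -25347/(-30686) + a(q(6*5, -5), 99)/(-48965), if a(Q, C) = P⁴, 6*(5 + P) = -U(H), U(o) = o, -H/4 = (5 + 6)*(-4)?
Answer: -3353205950111/121705739190 ≈ -27.552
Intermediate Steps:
H = 176 (H = -4*(5 + 6)*(-4) = -44*(-4) = -4*(-44) = 176)
q(V, A) = 12 + 2*A (q(V, A) = 2*(A - 1*(-6)) = 2*(A + 6) = 2*(6 + A) = 12 + 2*A)
P = -103/3 (P = -5 + (-1*176)/6 = -5 + (⅙)*(-176) = -5 - 88/3 = -103/3 ≈ -34.333)
a(Q, C) = 112550881/81 (a(Q, C) = (-103/3)⁴ = 112550881/81)
-25347/(-30686) + a(q(6*5, -5), 99)/(-48965) = -25347/(-30686) + (112550881/81)/(-48965) = -25347*(-1/30686) + (112550881/81)*(-1/48965) = 25347/30686 - 112550881/3966165 = -3353205950111/121705739190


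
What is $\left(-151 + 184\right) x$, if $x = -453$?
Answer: $-14949$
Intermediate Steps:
$\left(-151 + 184\right) x = \left(-151 + 184\right) \left(-453\right) = 33 \left(-453\right) = -14949$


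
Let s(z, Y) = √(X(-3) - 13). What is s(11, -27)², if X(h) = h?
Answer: -16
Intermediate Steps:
s(z, Y) = 4*I (s(z, Y) = √(-3 - 13) = √(-16) = 4*I)
s(11, -27)² = (4*I)² = -16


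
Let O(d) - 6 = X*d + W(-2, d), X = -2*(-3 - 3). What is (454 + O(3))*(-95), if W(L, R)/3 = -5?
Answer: -45695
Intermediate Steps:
W(L, R) = -15 (W(L, R) = 3*(-5) = -15)
X = 12 (X = -2*(-6) = 12)
O(d) = -9 + 12*d (O(d) = 6 + (12*d - 15) = 6 + (-15 + 12*d) = -9 + 12*d)
(454 + O(3))*(-95) = (454 + (-9 + 12*3))*(-95) = (454 + (-9 + 36))*(-95) = (454 + 27)*(-95) = 481*(-95) = -45695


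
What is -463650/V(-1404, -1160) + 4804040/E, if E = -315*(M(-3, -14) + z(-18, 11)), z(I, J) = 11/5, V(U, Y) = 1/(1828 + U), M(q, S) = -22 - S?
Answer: -359160741160/1827 ≈ -1.9658e+8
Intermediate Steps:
z(I, J) = 11/5 (z(I, J) = 11*(⅕) = 11/5)
E = 1827 (E = -315*((-22 - 1*(-14)) + 11/5) = -315*((-22 + 14) + 11/5) = -315*(-8 + 11/5) = -315*(-29/5) = 1827)
-463650/V(-1404, -1160) + 4804040/E = -463650/(1/(1828 - 1404)) + 4804040/1827 = -463650/(1/424) + 4804040*(1/1827) = -463650/1/424 + 4804040/1827 = -463650*424 + 4804040/1827 = -196587600 + 4804040/1827 = -359160741160/1827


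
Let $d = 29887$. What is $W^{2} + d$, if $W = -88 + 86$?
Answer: $29891$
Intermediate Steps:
$W = -2$
$W^{2} + d = \left(-2\right)^{2} + 29887 = 4 + 29887 = 29891$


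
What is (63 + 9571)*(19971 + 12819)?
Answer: 315898860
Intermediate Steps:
(63 + 9571)*(19971 + 12819) = 9634*32790 = 315898860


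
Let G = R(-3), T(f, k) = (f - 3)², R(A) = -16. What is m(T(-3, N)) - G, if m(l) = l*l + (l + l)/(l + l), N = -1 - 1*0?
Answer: 1313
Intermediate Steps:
N = -1 (N = -1 + 0 = -1)
T(f, k) = (-3 + f)²
G = -16
m(l) = 1 + l² (m(l) = l² + (2*l)/((2*l)) = l² + (2*l)*(1/(2*l)) = l² + 1 = 1 + l²)
m(T(-3, N)) - G = (1 + ((-3 - 3)²)²) - 1*(-16) = (1 + ((-6)²)²) + 16 = (1 + 36²) + 16 = (1 + 1296) + 16 = 1297 + 16 = 1313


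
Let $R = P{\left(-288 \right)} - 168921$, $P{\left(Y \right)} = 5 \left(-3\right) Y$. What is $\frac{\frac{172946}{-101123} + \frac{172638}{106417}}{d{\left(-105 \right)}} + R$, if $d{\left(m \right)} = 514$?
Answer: $- \frac{455225466866517991}{2765630016787} \approx -1.646 \cdot 10^{5}$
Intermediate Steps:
$P{\left(Y \right)} = - 15 Y$
$R = -164601$ ($R = \left(-15\right) \left(-288\right) - 168921 = 4320 - 168921 = -164601$)
$\frac{\frac{172946}{-101123} + \frac{172638}{106417}}{d{\left(-105 \right)}} + R = \frac{\frac{172946}{-101123} + \frac{172638}{106417}}{514} - 164601 = \left(172946 \left(- \frac{1}{101123}\right) + 172638 \cdot \frac{1}{106417}\right) \frac{1}{514} - 164601 = \left(- \frac{172946}{101123} + \frac{172638}{106417}\right) \frac{1}{514} - 164601 = \left(- \frac{946722008}{10761206291}\right) \frac{1}{514} - 164601 = - \frac{473361004}{2765630016787} - 164601 = - \frac{455225466866517991}{2765630016787}$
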